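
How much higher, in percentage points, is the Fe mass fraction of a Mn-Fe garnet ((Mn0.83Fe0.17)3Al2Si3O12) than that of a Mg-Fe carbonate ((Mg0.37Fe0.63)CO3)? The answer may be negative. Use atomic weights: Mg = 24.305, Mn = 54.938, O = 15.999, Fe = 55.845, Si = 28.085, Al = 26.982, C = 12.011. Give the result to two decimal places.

First mineral: 28.481 g Fe in 495.484 g formula = 5.75 wt% Fe.
Second mineral: 35.182 g Fe in 104.183 g formula = 33.77 wt% Fe.
5.75% − 33.77% gives a difference of -28.02 percentage points.

-28.02 percentage points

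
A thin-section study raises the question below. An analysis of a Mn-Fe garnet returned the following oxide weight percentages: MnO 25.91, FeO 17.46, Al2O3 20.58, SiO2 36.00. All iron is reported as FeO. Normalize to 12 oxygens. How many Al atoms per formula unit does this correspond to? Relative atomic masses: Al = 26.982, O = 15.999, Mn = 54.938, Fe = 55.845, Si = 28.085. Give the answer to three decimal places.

MnO: 25.91/70.937 = 0.36525 mol → 0.36525 mol Mn, 0.36525 mol O.
FeO: 17.46/71.844 = 0.24303 mol → 0.24303 mol Fe, 0.24303 mol O.
Al2O3: 20.58/101.961 = 0.20184 mol → 0.40368 mol Al, 0.60552 mol O.
SiO2: 36.00/60.083 = 0.59917 mol → 0.59917 mol Si, 1.19834 mol O.
Total oxygen = 2.41214 mol. Normalization factor = 12/2.41214 = 4.97484.
Al per 12 O = 0.40368 × 4.97484 = 2.008.

2.008 Al apfu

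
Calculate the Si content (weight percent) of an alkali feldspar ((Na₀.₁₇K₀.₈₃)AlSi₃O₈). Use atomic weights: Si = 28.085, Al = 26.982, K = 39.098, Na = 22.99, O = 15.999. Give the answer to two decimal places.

Molar mass of (Na₀.₁₇K₀.₈₃)AlSi₃O₈: 0.17*22.99 + 0.83*39.098 + 1*26.982 + 3*28.085 + 8*15.999 = 275.589 g/mol.
Mass of Si per formula unit: 3 × 28.085 = 84.255 g.
Weight fraction Si = 84.255 / 275.589 = 0.3057.

30.57 weight percent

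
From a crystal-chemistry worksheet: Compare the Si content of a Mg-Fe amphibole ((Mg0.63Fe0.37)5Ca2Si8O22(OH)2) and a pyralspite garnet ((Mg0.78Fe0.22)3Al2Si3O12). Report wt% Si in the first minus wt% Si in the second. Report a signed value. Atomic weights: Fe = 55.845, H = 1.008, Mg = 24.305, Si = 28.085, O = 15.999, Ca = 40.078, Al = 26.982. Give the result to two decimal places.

5.93 percentage points

M((Mg0.63Fe0.37)5Ca2Si8O22(OH)2) = 870.702 g/mol, so wt% Si = 224.680/870.702 × 100 = 25.80%.
M((Mg0.78Fe0.22)3Al2Si3O12) = 423.938 g/mol, so wt% Si = 84.255/423.938 × 100 = 19.87%.
25.80 − 19.87 = 5.93 pp.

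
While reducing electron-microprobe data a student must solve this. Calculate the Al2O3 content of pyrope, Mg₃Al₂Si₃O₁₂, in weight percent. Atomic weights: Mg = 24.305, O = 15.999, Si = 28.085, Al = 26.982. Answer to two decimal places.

25.29 wt%

Formula mass = 403.122 g/mol.
2 Al → 1.0000 mol Al2O3 per formula unit; M(Al2O3) = 101.961, so Al2O3 mass = 101.961 g.
101.961/403.122 × 100 = 25.29 wt%.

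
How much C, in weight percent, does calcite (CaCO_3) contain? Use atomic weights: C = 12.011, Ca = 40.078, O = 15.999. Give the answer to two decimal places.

Molar mass of CaCO_3: 1·40.078 + 1·12.011 + 3·15.999 = 100.086 g/mol.
Mass of C per formula unit: 1 × 12.011 = 12.011 g.
Weight fraction C = 12.011 / 100.086 = 0.1200.

12.00 weight percent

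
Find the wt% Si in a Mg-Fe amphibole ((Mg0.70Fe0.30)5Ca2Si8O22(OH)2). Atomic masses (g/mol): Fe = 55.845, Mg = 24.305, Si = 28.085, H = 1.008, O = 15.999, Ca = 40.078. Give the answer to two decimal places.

Molar mass of (Mg0.70Fe0.30)5Ca2Si8O22(OH)2: 3.50*24.305 + 1.50*55.845 + 2*40.078 + 8*28.085 + 24*15.999 + 2*1.008 = 859.663 g/mol.
Mass of Si per formula unit: 8 × 28.085 = 224.680 g.
Weight fraction Si = 224.680 / 859.663 = 0.2614.

26.14 wt%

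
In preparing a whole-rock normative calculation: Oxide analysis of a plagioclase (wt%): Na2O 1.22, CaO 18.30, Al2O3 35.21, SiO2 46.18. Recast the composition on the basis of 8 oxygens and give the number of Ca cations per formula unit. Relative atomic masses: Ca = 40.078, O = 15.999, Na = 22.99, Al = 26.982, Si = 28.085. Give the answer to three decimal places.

1.22 wt% Na2O ÷ 61.979 g/mol = 0.01968 mol, giving 0.03936 Na and 0.01968 O.
18.30 wt% CaO ÷ 56.077 g/mol = 0.32634 mol, giving 0.32634 Ca and 0.32634 O.
35.21 wt% Al2O3 ÷ 101.961 g/mol = 0.34533 mol, giving 0.69066 Al and 1.03599 O.
46.18 wt% SiO2 ÷ 60.083 g/mol = 0.76860 mol, giving 0.76860 Si and 1.53720 O.
Oxygen sums to 2.91921; scaling by 8/2.91921 = 2.74047 puts the formula on 8 O.
Ca: 0.32634 × 2.74047 = 0.894 atoms per formula unit.

0.894 Ca apfu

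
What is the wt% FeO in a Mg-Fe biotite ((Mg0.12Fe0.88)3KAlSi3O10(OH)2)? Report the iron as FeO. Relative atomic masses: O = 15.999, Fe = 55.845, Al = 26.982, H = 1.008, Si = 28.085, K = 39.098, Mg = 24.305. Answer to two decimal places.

M((Mg0.12Fe0.88)3KAlSi3O10(OH)2) = 500.520 g/mol; M(FeO) = 71.844 g/mol.
Moles FeO per formula unit = 2.64 Fe ÷ 1 = 2.6400.
FeO fraction = (2.6400 × 71.844) / 500.520 = 189.668/500.520 = 0.3789.

37.89 wt%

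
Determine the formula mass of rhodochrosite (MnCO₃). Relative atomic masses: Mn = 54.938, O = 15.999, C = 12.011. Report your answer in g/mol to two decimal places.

114.95 g/mol

M = 1·54.938 + 1·12.011 + 3·15.999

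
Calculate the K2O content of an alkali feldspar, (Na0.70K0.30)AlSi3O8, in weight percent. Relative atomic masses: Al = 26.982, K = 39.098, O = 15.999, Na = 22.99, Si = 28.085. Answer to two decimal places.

Formula mass = 267.051 g/mol.
0.30 K → 0.1500 mol K2O per formula unit; M(K2O) = 94.195, so K2O mass = 14.129 g.
14.129/267.051 × 100 = 5.29 wt%.

5.29 wt%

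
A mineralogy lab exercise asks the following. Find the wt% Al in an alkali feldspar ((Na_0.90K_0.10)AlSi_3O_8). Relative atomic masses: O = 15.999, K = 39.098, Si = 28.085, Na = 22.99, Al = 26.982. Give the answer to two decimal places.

10.23 mass %

Molar mass of (Na_0.90K_0.10)AlSi_3O_8: 0.90×22.99 + 0.10×39.098 + 1×26.982 + 3×28.085 + 8×15.999 = 263.830 g/mol.
Mass of Al per formula unit: 1 × 26.982 = 26.982 g.
Weight fraction Al = 26.982 / 263.830 = 0.1023.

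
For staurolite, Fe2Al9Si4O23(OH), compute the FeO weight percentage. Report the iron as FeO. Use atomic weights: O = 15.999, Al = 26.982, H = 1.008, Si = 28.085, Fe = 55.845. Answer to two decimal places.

16.87 wt%

M(Fe2Al9Si4O23(OH)) = 851.852 g/mol; M(FeO) = 71.844 g/mol.
Moles FeO per formula unit = 2 Fe ÷ 1 = 2.0000.
FeO fraction = (2.0000 × 71.844) / 851.852 = 143.688/851.852 = 0.1687.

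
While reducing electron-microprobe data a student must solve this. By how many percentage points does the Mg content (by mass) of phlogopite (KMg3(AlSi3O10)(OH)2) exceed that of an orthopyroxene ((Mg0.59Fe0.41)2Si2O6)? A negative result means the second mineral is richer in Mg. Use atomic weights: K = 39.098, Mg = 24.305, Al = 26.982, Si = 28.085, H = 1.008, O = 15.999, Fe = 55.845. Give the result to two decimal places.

Mg in KMg3(AlSi3O10)(OH)2: molar mass 417.254 g/mol; 3×24.305 = 72.915 g → 17.47 wt%.
Mg in (Mg0.59Fe0.41)2Si2O6: molar mass 226.637 g/mol; 1.18×24.305 = 28.680 g → 12.65 wt%.
Difference = 17.47 − 12.65 = 4.82 percentage points.

4.82 percentage points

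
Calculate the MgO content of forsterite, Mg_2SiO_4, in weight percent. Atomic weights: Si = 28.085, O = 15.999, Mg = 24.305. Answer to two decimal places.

57.29 wt%

Molar mass of Mg_2SiO_4 = 2·24.305 + 1·28.085 + 4·15.999 = 140.691 g/mol.
Each formula unit contains 2 Mg, equivalent to 2/1 = 2.0000 mol MgO.
M(MgO) = 1×24.305 + 1×15.999 = 40.304 g/mol.
Mass of MgO per formula unit = 2.0000 × 40.304 = 80.608 g.
MgO wt% = 80.608 / 140.691 × 100 = 57.29%.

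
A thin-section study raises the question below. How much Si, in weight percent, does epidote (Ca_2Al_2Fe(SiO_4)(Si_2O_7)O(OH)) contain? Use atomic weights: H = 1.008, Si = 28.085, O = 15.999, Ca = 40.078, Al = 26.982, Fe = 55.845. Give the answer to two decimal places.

Formula mass = 2×40.078 + 2×26.982 + 1×55.845 + 3×28.085 + 13×15.999 + 1×1.008 = 483.215 g/mol, of which 84.255 g is Si.
So Si makes up 84.255/483.215 = 0.1744 of the mass, i.e. 17.44%.

17.44 weight percent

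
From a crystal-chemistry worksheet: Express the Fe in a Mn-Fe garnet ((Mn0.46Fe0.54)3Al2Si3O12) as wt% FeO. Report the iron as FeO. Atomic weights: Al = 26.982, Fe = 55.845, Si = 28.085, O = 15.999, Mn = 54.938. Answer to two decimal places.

23.44 wt%

M((Mn0.46Fe0.54)3Al2Si3O12) = 496.490 g/mol; M(FeO) = 71.844 g/mol.
Moles FeO per formula unit = 1.62 Fe ÷ 1 = 1.6200.
FeO fraction = (1.6200 × 71.844) / 496.490 = 116.387/496.490 = 0.2344.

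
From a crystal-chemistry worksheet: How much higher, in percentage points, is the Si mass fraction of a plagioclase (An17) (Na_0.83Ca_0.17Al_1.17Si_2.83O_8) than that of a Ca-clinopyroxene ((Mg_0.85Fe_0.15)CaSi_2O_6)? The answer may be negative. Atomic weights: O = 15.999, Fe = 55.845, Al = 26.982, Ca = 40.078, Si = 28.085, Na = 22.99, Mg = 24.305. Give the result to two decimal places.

4.62 percentage points

M(Na_0.83Ca_0.17Al_1.17Si_2.83O_8) = 264.936 g/mol, so wt% Si = 79.481/264.936 × 100 = 30.00%.
M((Mg_0.85Fe_0.15)CaSi_2O_6) = 221.278 g/mol, so wt% Si = 56.170/221.278 × 100 = 25.38%.
30.00 − 25.38 = 4.62 pp.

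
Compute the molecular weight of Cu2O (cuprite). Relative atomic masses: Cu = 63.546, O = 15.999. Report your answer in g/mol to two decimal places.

Cu: 2 × 63.546 = 127.0920
O: 1 × 15.999 = 15.9990
Summing the contributions gives the formula mass.

143.09 g/mol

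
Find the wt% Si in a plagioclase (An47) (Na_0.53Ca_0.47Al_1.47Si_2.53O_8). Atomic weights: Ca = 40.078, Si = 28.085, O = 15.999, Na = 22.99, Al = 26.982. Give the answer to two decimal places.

26.34 wt%

Formula mass = 0.53·22.99 + 0.47·40.078 + 1.47·26.982 + 2.53·28.085 + 8·15.999 = 269.732 g/mol, of which 71.055 g is Si.
So Si makes up 71.055/269.732 = 0.2634 of the mass, i.e. 26.34%.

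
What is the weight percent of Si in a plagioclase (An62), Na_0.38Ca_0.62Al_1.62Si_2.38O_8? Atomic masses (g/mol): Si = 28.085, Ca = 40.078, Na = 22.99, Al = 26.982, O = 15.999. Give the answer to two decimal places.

Molar mass of Na_0.38Ca_0.62Al_1.62Si_2.38O_8: 0.38×22.99 + 0.62×40.078 + 1.62×26.982 + 2.38×28.085 + 8×15.999 = 272.130 g/mol.
Mass of Si per formula unit: 2.38 × 28.085 = 66.842 g.
Weight fraction Si = 66.842 / 272.130 = 0.2456.

24.56 mass %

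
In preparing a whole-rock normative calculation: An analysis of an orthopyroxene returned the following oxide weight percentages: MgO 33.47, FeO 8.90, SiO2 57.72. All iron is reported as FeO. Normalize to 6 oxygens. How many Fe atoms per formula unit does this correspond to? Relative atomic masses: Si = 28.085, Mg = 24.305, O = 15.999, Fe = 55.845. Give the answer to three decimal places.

MgO: 33.47/40.304 = 0.83044 mol → 0.83044 mol Mg, 0.83044 mol O.
FeO: 8.90/71.844 = 0.12388 mol → 0.12388 mol Fe, 0.12388 mol O.
SiO2: 57.72/60.083 = 0.96067 mol → 0.96067 mol Si, 1.92134 mol O.
Total oxygen = 2.87566 mol. Normalization factor = 6/2.87566 = 2.08648.
Fe per 6 O = 0.12388 × 2.08648 = 0.258.

0.258 Fe apfu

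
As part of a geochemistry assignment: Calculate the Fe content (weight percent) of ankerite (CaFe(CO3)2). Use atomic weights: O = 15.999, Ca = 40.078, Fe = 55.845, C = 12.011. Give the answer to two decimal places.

25.86 weight percent

Formula mass = 1×40.078 + 1×55.845 + 2×12.011 + 6×15.999 = 215.939 g/mol, of which 55.845 g is Fe.
So Fe makes up 55.845/215.939 = 0.2586 of the mass, i.e. 25.86%.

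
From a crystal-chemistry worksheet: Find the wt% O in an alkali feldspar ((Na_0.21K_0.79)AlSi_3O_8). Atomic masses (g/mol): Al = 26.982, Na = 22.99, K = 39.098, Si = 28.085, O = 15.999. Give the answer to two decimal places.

Molar mass of (Na_0.21K_0.79)AlSi_3O_8: 0.21*22.99 + 0.79*39.098 + 1*26.982 + 3*28.085 + 8*15.999 = 274.944 g/mol.
Mass of O per formula unit: 8 × 15.999 = 127.992 g.
Weight fraction O = 127.992 / 274.944 = 0.4655.

46.55 mass %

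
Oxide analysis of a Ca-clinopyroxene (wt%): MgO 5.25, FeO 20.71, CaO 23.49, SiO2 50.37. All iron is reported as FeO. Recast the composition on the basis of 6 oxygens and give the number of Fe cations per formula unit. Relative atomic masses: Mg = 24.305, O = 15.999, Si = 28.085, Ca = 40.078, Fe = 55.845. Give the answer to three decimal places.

0.688 Fe apfu

MgO: 5.25/40.304 = 0.13026 mol → 0.13026 mol Mg, 0.13026 mol O.
FeO: 20.71/71.844 = 0.28826 mol → 0.28826 mol Fe, 0.28826 mol O.
CaO: 23.49/56.077 = 0.41889 mol → 0.41889 mol Ca, 0.41889 mol O.
SiO2: 50.37/60.083 = 0.83834 mol → 0.83834 mol Si, 1.67668 mol O.
Total oxygen = 2.51409 mol. Normalization factor = 6/2.51409 = 2.38655.
Fe per 6 O = 0.28826 × 2.38655 = 0.688.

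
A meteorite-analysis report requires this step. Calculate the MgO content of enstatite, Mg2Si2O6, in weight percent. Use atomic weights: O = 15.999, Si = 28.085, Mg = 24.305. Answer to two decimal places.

Molar mass of Mg2Si2O6 = 2×24.305 + 2×28.085 + 6×15.999 = 200.774 g/mol.
Each formula unit contains 2 Mg, equivalent to 2/1 = 2.0000 mol MgO.
M(MgO) = 1×24.305 + 1×15.999 = 40.304 g/mol.
Mass of MgO per formula unit = 2.0000 × 40.304 = 80.608 g.
MgO wt% = 80.608 / 200.774 × 100 = 40.15%.

40.15 wt%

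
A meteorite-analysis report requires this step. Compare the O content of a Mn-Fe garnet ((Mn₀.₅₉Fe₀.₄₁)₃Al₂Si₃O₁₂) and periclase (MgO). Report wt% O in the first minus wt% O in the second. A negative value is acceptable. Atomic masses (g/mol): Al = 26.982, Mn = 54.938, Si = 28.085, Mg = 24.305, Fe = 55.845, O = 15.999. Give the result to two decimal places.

-1.00 percentage points

O in (Mn₀.₅₉Fe₀.₄₁)₃Al₂Si₃O₁₂: molar mass 496.137 g/mol; 12×15.999 = 191.988 g → 38.70 wt%.
O in MgO: molar mass 40.304 g/mol; 1×15.999 = 15.999 g → 39.70 wt%.
Difference = 38.70 − 39.70 = -1.00 percentage points.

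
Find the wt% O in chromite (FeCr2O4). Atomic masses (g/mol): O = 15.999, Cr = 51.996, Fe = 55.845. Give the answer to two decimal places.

28.59 wt%

Molar mass of FeCr2O4: 1·55.845 + 2·51.996 + 4·15.999 = 223.833 g/mol.
Mass of O per formula unit: 4 × 15.999 = 63.996 g.
Weight fraction O = 63.996 / 223.833 = 0.2859.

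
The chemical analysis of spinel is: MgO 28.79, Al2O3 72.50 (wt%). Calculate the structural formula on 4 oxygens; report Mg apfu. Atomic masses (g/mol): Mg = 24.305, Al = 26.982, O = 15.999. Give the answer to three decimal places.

MgO: 28.79/40.304 = 0.71432 mol → 0.71432 mol Mg, 0.71432 mol O.
Al2O3: 72.50/101.961 = 0.71106 mol → 1.42212 mol Al, 2.13318 mol O.
Total oxygen = 2.84750 mol. Normalization factor = 4/2.84750 = 1.40474.
Mg per 4 O = 0.71432 × 1.40474 = 1.003.

1.003 Mg apfu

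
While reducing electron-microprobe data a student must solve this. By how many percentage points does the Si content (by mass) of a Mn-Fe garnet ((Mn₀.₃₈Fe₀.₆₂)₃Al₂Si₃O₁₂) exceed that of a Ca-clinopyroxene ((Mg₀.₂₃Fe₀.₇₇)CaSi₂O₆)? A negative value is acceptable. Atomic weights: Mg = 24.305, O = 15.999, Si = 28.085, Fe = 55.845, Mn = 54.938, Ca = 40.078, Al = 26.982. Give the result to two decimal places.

Si in (Mn₀.₃₈Fe₀.₆₂)₃Al₂Si₃O₁₂: molar mass 496.708 g/mol; 3×28.085 = 84.255 g → 16.96 wt%.
Si in (Mg₀.₂₃Fe₀.₇₇)CaSi₂O₆: molar mass 240.833 g/mol; 2×28.085 = 56.170 g → 23.32 wt%.
Difference = 16.96 − 23.32 = -6.36 percentage points.

-6.36 percentage points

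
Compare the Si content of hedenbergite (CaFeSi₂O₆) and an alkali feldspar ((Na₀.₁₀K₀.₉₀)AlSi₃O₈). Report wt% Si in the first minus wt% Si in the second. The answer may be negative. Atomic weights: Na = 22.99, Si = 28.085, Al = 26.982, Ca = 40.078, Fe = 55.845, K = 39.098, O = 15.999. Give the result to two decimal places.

M(CaFeSi₂O₆) = 248.087 g/mol, so wt% Si = 56.170/248.087 × 100 = 22.64%.
M((Na₀.₁₀K₀.₉₀)AlSi₃O₈) = 276.716 g/mol, so wt% Si = 84.255/276.716 × 100 = 30.45%.
22.64 − 30.45 = -7.81 pp.

-7.81 percentage points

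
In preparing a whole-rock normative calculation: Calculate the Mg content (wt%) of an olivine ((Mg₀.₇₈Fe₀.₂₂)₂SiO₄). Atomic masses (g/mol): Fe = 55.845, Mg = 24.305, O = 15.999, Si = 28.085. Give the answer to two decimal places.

Molar mass of (Mg₀.₇₈Fe₀.₂₂)₂SiO₄: 1.56×24.305 + 0.44×55.845 + 1×28.085 + 4×15.999 = 154.569 g/mol.
Mass of Mg per formula unit: 1.56 × 24.305 = 37.916 g.
Weight fraction Mg = 37.916 / 154.569 = 0.2453.

24.53 wt%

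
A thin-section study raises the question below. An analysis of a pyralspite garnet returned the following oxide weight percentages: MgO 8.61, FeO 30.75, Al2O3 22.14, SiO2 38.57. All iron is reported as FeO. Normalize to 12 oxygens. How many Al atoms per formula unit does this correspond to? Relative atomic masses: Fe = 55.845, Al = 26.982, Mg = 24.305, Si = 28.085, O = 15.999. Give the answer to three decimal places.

8.61 wt% MgO ÷ 40.304 g/mol = 0.21363 mol, giving 0.21363 Mg and 0.21363 O.
30.75 wt% FeO ÷ 71.844 g/mol = 0.42801 mol, giving 0.42801 Fe and 0.42801 O.
22.14 wt% Al2O3 ÷ 101.961 g/mol = 0.21714 mol, giving 0.43428 Al and 0.65142 O.
38.57 wt% SiO2 ÷ 60.083 g/mol = 0.64195 mol, giving 0.64195 Si and 1.28390 O.
Oxygen sums to 2.57696; scaling by 12/2.57696 = 4.65665 puts the formula on 12 O.
Al: 0.43428 × 4.65665 = 2.022 atoms per formula unit.

2.022 Al apfu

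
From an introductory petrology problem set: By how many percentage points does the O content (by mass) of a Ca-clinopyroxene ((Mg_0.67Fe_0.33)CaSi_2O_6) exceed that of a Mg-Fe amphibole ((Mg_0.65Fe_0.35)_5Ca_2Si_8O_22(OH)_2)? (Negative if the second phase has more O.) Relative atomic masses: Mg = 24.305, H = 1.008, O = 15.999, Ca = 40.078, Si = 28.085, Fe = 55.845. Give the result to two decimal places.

-1.96 percentage points

O in (Mg_0.67Fe_0.33)CaSi_2O_6: molar mass 226.955 g/mol; 6×15.999 = 95.994 g → 42.30 wt%.
O in (Mg_0.65Fe_0.35)_5Ca_2Si_8O_22(OH)_2: molar mass 867.548 g/mol; 24×15.999 = 383.976 g → 44.26 wt%.
Difference = 42.30 − 44.26 = -1.96 percentage points.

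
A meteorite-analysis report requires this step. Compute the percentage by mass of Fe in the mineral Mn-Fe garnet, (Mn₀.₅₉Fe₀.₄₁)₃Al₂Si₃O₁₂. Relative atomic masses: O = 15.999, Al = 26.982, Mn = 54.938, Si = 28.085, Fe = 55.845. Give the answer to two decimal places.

Formula mass = 1.77*54.938 + 1.23*55.845 + 2*26.982 + 3*28.085 + 12*15.999 = 496.137 g/mol, of which 68.689 g is Fe.
So Fe makes up 68.689/496.137 = 0.1384 of the mass, i.e. 13.84%.

13.84 wt%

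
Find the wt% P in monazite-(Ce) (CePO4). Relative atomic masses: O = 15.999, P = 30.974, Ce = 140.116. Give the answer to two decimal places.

13.18 wt%

Formula mass = 1×140.116 + 1×30.974 + 4×15.999 = 235.086 g/mol, of which 30.974 g is P.
So P makes up 30.974/235.086 = 0.1318 of the mass, i.e. 13.18%.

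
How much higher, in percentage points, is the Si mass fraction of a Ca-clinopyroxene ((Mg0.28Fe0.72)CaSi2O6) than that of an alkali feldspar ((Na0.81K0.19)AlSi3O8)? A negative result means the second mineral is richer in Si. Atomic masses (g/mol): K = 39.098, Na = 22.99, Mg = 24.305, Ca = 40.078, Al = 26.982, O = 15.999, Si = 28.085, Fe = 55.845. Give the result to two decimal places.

First mineral: 56.170 g Si in 239.256 g formula = 23.48 wt% Si.
Second mineral: 84.255 g Si in 265.280 g formula = 31.76 wt% Si.
23.48% − 31.76% gives a difference of -8.28 percentage points.

-8.28 percentage points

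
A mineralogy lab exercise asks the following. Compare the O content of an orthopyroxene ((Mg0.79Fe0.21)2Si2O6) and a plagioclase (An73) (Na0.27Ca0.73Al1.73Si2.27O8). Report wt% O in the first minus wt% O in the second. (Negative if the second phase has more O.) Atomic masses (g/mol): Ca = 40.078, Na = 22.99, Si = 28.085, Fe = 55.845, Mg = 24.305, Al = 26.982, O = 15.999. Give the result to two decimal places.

-1.88 percentage points

M((Mg0.79Fe0.21)2Si2O6) = 214.021 g/mol, so wt% O = 95.994/214.021 × 100 = 44.85%.
M(Na0.27Ca0.73Al1.73Si2.27O8) = 273.888 g/mol, so wt% O = 127.992/273.888 × 100 = 46.73%.
44.85 − 46.73 = -1.88 pp.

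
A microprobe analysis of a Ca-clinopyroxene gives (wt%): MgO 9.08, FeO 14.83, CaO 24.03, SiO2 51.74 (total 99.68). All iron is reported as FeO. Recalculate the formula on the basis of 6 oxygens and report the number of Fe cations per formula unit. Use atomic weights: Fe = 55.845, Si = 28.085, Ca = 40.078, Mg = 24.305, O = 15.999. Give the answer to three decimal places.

MgO: 9.08/40.304 = 0.22529 mol → 0.22529 mol Mg, 0.22529 mol O.
FeO: 14.83/71.844 = 0.20642 mol → 0.20642 mol Fe, 0.20642 mol O.
CaO: 24.03/56.077 = 0.42852 mol → 0.42852 mol Ca, 0.42852 mol O.
SiO2: 51.74/60.083 = 0.86114 mol → 0.86114 mol Si, 1.72228 mol O.
Total oxygen = 2.58251 mol. Normalization factor = 6/2.58251 = 2.32332.
Fe per 6 O = 0.20642 × 2.32332 = 0.480.

0.480 Fe apfu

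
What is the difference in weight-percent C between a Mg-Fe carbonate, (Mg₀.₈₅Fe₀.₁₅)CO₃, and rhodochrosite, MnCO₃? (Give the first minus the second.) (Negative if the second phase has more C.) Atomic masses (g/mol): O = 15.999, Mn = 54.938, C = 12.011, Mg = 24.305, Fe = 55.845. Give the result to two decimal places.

M((Mg₀.₈₅Fe₀.₁₅)CO₃) = 89.044 g/mol, so wt% C = 12.011/89.044 × 100 = 13.49%.
M(MnCO₃) = 114.946 g/mol, so wt% C = 12.011/114.946 × 100 = 10.45%.
13.49 − 10.45 = 3.04 pp.

3.04 percentage points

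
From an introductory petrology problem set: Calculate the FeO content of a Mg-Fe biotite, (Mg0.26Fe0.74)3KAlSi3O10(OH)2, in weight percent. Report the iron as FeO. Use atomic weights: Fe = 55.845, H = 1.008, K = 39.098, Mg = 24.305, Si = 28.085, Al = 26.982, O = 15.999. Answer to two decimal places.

32.73 wt%

M((Mg0.26Fe0.74)3KAlSi3O10(OH)2) = 487.273 g/mol; M(FeO) = 71.844 g/mol.
Moles FeO per formula unit = 2.22 Fe ÷ 1 = 2.2200.
FeO fraction = (2.2200 × 71.844) / 487.273 = 159.494/487.273 = 0.3273.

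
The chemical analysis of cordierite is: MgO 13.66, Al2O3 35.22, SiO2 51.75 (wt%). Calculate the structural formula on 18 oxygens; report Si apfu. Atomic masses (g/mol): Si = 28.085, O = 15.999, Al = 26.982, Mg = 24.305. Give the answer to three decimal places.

MgO (M=40.304): mol = 0.33892; Mg = 0.33892, O = 0.33892.
Al2O3 (M=101.961): mol = 0.34543; Al = 0.69086, O = 1.03629.
SiO2 (M=60.083): mol = 0.86131; Si = 0.86131, O = 1.72262.
ΣO = 3.09783; factor = 18/ΣO = 5.81052.
Si apfu = 0.86131 × 5.81052 = 5.005.

5.005 Si apfu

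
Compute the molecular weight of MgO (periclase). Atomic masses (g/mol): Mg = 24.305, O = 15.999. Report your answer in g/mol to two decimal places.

40.30 g/mol

Mg: 1 × 24.305 = 24.3050
O: 1 × 15.999 = 15.9990
Summing the contributions gives the formula mass.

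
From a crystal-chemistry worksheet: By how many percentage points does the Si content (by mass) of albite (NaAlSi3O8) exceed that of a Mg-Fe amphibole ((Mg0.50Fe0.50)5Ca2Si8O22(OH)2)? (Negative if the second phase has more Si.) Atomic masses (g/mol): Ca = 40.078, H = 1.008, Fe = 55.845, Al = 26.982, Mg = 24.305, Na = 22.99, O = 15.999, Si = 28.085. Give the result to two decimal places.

M(NaAlSi3O8) = 262.219 g/mol, so wt% Si = 84.255/262.219 × 100 = 32.13%.
M((Mg0.50Fe0.50)5Ca2Si8O22(OH)2) = 891.203 g/mol, so wt% Si = 224.680/891.203 × 100 = 25.21%.
32.13 − 25.21 = 6.92 pp.

6.92 percentage points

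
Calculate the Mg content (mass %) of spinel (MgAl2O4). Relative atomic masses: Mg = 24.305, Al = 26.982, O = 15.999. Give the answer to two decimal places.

17.08 mass %

Formula mass = 1·24.305 + 2·26.982 + 4·15.999 = 142.265 g/mol, of which 24.305 g is Mg.
So Mg makes up 24.305/142.265 = 0.1708 of the mass, i.e. 17.08%.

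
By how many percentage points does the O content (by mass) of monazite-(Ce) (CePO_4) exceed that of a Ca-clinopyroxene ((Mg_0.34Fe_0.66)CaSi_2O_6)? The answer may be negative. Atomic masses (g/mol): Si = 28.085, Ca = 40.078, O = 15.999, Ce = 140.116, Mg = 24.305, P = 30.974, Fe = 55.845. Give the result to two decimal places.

-13.22 percentage points

First mineral: 63.996 g O in 235.086 g formula = 27.22 wt% O.
Second mineral: 95.994 g O in 237.363 g formula = 40.44 wt% O.
27.22% − 40.44% gives a difference of -13.22 percentage points.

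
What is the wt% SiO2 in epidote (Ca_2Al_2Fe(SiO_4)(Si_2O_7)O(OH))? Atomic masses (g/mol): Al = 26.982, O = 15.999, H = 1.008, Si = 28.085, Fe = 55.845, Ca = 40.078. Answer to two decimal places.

37.30 wt%

M(Ca_2Al_2Fe(SiO_4)(Si_2O_7)O(OH)) = 483.215 g/mol; M(SiO2) = 60.083 g/mol.
Moles SiO2 per formula unit = 3 Si ÷ 1 = 3.0000.
SiO2 fraction = (3.0000 × 60.083) / 483.215 = 180.249/483.215 = 0.3730.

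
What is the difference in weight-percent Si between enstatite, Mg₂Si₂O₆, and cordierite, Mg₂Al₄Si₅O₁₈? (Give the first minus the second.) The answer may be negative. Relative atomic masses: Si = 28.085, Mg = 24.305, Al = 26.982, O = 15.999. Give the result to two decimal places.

3.97 percentage points

Si in Mg₂Si₂O₆: molar mass 200.774 g/mol; 2×28.085 = 56.170 g → 27.98 wt%.
Si in Mg₂Al₄Si₅O₁₈: molar mass 584.945 g/mol; 5×28.085 = 140.425 g → 24.01 wt%.
Difference = 27.98 − 24.01 = 3.97 percentage points.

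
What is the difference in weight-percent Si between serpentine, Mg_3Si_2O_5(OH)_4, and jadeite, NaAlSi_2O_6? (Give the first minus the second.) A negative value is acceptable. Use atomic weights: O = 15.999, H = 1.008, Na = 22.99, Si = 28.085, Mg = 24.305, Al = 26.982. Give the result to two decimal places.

-7.52 percentage points

M(Mg_3Si_2O_5(OH)_4) = 277.108 g/mol, so wt% Si = 56.170/277.108 × 100 = 20.27%.
M(NaAlSi_2O_6) = 202.136 g/mol, so wt% Si = 56.170/202.136 × 100 = 27.79%.
20.27 − 27.79 = -7.52 pp.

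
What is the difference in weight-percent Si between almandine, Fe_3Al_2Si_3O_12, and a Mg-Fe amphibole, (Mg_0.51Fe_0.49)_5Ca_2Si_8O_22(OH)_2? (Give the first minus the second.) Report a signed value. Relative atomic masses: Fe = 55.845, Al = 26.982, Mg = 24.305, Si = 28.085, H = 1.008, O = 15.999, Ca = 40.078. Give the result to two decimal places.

First mineral: 84.255 g Si in 497.742 g formula = 16.93 wt% Si.
Second mineral: 224.680 g Si in 889.626 g formula = 25.26 wt% Si.
16.93% − 25.26% gives a difference of -8.33 percentage points.

-8.33 percentage points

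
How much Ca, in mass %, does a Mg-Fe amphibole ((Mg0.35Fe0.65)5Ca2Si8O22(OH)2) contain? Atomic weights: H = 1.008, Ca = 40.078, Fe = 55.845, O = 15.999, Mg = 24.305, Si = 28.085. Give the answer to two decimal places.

M((Mg0.35Fe0.65)5Ca2Si8O22(OH)2) = 914.858 g/mol.
Ca contributes 2 × 40.078 = 80.156 g per mole.
80.156/914.858 = 0.0876 → 8.76%.

8.76 mass %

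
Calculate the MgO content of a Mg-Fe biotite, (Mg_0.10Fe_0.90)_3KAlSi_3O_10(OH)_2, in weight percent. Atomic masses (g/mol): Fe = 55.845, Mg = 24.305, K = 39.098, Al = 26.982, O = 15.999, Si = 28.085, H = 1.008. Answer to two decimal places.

Formula mass = 502.412 g/mol.
0.30 Mg → 0.3000 mol MgO per formula unit; M(MgO) = 40.304, so MgO mass = 12.091 g.
12.091/502.412 × 100 = 2.41 wt%.

2.41 wt%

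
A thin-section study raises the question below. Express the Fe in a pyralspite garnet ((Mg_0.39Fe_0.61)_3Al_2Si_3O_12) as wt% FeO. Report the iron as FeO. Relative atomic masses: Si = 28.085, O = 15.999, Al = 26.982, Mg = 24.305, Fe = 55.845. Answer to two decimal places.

28.53 wt%

Molar mass of (Mg_0.39Fe_0.61)_3Al_2Si_3O_12 = 1.17·24.305 + 1.83·55.845 + 2·26.982 + 3·28.085 + 12·15.999 = 460.840 g/mol.
Each formula unit contains 1.83 Fe, equivalent to 1.83/1 = 1.8300 mol FeO.
M(FeO) = 1×55.845 + 1×15.999 = 71.844 g/mol.
Mass of FeO per formula unit = 1.8300 × 71.844 = 131.475 g.
FeO wt% = 131.475 / 460.840 × 100 = 28.53%.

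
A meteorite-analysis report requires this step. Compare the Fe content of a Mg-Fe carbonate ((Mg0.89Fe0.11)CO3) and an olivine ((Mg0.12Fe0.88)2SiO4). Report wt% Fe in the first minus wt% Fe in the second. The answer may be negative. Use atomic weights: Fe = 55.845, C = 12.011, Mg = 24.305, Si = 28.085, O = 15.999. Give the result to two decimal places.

-43.10 percentage points

Fe in (Mg0.89Fe0.11)CO3: molar mass 87.782 g/mol; 0.11×55.845 = 6.143 g → 7.00 wt%.
Fe in (Mg0.12Fe0.88)2SiO4: molar mass 196.201 g/mol; 1.76×55.845 = 98.287 g → 50.10 wt%.
Difference = 7.00 − 50.10 = -43.10 percentage points.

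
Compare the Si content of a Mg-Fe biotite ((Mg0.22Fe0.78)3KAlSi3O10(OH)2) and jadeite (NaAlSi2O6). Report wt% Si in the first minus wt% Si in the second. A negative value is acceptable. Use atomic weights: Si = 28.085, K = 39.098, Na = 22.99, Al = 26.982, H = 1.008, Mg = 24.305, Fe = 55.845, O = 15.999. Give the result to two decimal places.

M((Mg0.22Fe0.78)3KAlSi3O10(OH)2) = 491.058 g/mol, so wt% Si = 84.255/491.058 × 100 = 17.16%.
M(NaAlSi2O6) = 202.136 g/mol, so wt% Si = 56.170/202.136 × 100 = 27.79%.
17.16 − 27.79 = -10.63 pp.

-10.63 percentage points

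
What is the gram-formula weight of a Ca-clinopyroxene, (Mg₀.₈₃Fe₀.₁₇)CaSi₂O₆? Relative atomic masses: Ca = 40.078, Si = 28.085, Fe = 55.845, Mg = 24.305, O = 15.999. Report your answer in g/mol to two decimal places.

221.91 g/mol

The formula mass is the sum 0.83(24.305) + 0.17(55.845) + 1(40.078) + 2(28.085) + 6(15.999).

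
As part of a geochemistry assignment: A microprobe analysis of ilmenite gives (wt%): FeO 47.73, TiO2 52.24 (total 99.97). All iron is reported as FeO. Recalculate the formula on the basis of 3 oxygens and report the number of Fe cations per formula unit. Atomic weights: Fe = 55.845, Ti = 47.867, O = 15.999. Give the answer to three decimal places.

1.010 Fe apfu

47.73 wt% FeO ÷ 71.844 g/mol = 0.66436 mol, giving 0.66436 Fe and 0.66436 O.
52.24 wt% TiO2 ÷ 79.865 g/mol = 0.65410 mol, giving 0.65410 Ti and 1.30820 O.
Oxygen sums to 1.97256; scaling by 3/1.97256 = 1.52087 puts the formula on 3 O.
Fe: 0.66436 × 1.52087 = 1.010 atoms per formula unit.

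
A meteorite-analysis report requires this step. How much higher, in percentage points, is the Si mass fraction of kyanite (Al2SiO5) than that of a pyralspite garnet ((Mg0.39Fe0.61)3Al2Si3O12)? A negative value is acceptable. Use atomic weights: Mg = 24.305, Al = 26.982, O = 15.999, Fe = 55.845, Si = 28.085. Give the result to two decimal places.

-0.95 percentage points

Si in Al2SiO5: molar mass 162.044 g/mol; 1×28.085 = 28.085 g → 17.33 wt%.
Si in (Mg0.39Fe0.61)3Al2Si3O12: molar mass 460.840 g/mol; 3×28.085 = 84.255 g → 18.28 wt%.
Difference = 17.33 − 18.28 = -0.95 percentage points.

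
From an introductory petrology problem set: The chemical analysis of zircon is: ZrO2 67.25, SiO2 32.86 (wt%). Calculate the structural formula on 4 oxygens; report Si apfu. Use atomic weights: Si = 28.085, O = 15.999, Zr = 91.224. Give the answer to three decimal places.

ZrO2: 67.25/123.222 = 0.54576 mol → 0.54576 mol Zr, 1.09152 mol O.
SiO2: 32.86/60.083 = 0.54691 mol → 0.54691 mol Si, 1.09382 mol O.
Total oxygen = 2.18534 mol. Normalization factor = 4/2.18534 = 1.83038.
Si per 4 O = 0.54691 × 1.83038 = 1.001.

1.001 Si apfu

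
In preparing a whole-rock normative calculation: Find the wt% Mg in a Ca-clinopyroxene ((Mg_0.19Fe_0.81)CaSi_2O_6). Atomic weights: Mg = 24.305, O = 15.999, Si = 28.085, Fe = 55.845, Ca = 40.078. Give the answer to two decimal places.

M((Mg_0.19Fe_0.81)CaSi_2O_6) = 242.094 g/mol.
Mg contributes 0.19 × 24.305 = 4.618 g per mole.
4.618/242.094 = 0.0191 → 1.91%.

1.91 weight percent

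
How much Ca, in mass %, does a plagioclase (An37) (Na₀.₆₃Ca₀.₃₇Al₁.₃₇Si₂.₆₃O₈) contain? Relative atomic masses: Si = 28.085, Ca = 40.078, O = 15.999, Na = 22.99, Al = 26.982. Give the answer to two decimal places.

5.53 mass %

Molar mass of Na₀.₆₃Ca₀.₃₇Al₁.₃₇Si₂.₆₃O₈: 0.63×22.99 + 0.37×40.078 + 1.37×26.982 + 2.63×28.085 + 8×15.999 = 268.133 g/mol.
Mass of Ca per formula unit: 0.37 × 40.078 = 14.829 g.
Weight fraction Ca = 14.829 / 268.133 = 0.0553.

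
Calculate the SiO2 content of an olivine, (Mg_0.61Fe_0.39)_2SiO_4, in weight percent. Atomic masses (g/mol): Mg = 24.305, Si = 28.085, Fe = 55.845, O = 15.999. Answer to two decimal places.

M((Mg_0.61Fe_0.39)_2SiO_4) = 165.292 g/mol; M(SiO2) = 60.083 g/mol.
Moles SiO2 per formula unit = 1 Si ÷ 1 = 1.0000.
SiO2 fraction = (1.0000 × 60.083) / 165.292 = 60.083/165.292 = 0.3635.

36.35 wt%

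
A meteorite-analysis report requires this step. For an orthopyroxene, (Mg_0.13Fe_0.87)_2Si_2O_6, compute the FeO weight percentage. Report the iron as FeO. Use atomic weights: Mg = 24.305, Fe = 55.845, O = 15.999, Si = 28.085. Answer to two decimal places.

48.90 wt%

Molar mass of (Mg_0.13Fe_0.87)_2Si_2O_6 = 0.26*24.305 + 1.74*55.845 + 2*28.085 + 6*15.999 = 255.654 g/mol.
Each formula unit contains 1.74 Fe, equivalent to 1.74/1 = 1.7400 mol FeO.
M(FeO) = 1×55.845 + 1×15.999 = 71.844 g/mol.
Mass of FeO per formula unit = 1.7400 × 71.844 = 125.009 g.
FeO wt% = 125.009 / 255.654 × 100 = 48.90%.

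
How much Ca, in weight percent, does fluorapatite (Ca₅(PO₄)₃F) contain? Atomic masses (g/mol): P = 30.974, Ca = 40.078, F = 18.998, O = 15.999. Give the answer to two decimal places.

M(Ca₅(PO₄)₃F) = 504.298 g/mol.
Ca contributes 5 × 40.078 = 200.390 g per mole.
200.390/504.298 = 0.3974 → 39.74%.

39.74 weight percent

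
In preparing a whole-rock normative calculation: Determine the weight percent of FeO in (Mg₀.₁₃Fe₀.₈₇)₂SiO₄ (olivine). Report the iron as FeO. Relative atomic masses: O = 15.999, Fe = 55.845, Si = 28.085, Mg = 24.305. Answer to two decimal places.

63.92 wt%

Formula mass = 195.571 g/mol.
1.74 Fe → 1.7400 mol FeO per formula unit; M(FeO) = 71.844, so FeO mass = 125.009 g.
125.009/195.571 × 100 = 63.92 wt%.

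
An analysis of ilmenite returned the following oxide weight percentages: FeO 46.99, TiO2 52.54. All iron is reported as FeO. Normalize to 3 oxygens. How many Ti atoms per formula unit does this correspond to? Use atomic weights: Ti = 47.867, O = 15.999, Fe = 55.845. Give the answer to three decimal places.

FeO: 46.99/71.844 = 0.65406 mol → 0.65406 mol Fe, 0.65406 mol O.
TiO2: 52.54/79.865 = 0.65786 mol → 0.65786 mol Ti, 1.31572 mol O.
Total oxygen = 1.96978 mol. Normalization factor = 3/1.96978 = 1.52301.
Ti per 3 O = 0.65786 × 1.52301 = 1.002.

1.002 Ti apfu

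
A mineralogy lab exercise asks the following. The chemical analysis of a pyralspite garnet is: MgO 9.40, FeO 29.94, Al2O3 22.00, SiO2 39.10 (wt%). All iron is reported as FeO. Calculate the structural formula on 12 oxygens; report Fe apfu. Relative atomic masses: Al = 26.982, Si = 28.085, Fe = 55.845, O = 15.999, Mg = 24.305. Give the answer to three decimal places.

1.924 Fe apfu

9.40 wt% MgO ÷ 40.304 g/mol = 0.23323 mol, giving 0.23323 Mg and 0.23323 O.
29.94 wt% FeO ÷ 71.844 g/mol = 0.41674 mol, giving 0.41674 Fe and 0.41674 O.
22.00 wt% Al2O3 ÷ 101.961 g/mol = 0.21577 mol, giving 0.43154 Al and 0.64731 O.
39.10 wt% SiO2 ÷ 60.083 g/mol = 0.65077 mol, giving 0.65077 Si and 1.30154 O.
Oxygen sums to 2.59882; scaling by 12/2.59882 = 4.61748 puts the formula on 12 O.
Fe: 0.41674 × 4.61748 = 1.924 atoms per formula unit.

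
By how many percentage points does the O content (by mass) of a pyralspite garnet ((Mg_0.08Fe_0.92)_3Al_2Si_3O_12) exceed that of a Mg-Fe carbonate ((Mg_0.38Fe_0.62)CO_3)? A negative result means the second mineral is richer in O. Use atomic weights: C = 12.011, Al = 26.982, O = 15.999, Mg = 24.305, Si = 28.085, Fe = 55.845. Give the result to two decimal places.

First mineral: 191.988 g O in 490.172 g formula = 39.17 wt% O.
Second mineral: 47.997 g O in 103.868 g formula = 46.21 wt% O.
39.17% − 46.21% gives a difference of -7.04 percentage points.

-7.04 percentage points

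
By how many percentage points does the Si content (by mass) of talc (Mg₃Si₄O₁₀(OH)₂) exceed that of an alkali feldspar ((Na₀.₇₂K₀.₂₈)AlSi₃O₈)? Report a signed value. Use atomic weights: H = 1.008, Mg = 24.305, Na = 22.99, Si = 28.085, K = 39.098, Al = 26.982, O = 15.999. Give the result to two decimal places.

M(Mg₃Si₄O₁₀(OH)₂) = 379.259 g/mol, so wt% Si = 112.340/379.259 × 100 = 29.62%.
M((Na₀.₇₂K₀.₂₈)AlSi₃O₈) = 266.729 g/mol, so wt% Si = 84.255/266.729 × 100 = 31.59%.
29.62 − 31.59 = -1.97 pp.

-1.97 percentage points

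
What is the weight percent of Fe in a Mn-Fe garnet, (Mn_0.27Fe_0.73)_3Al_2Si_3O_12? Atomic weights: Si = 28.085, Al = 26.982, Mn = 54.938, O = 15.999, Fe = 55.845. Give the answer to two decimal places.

24.61 weight percent

Molar mass of (Mn_0.27Fe_0.73)_3Al_2Si_3O_12: 0.81*54.938 + 2.19*55.845 + 2*26.982 + 3*28.085 + 12*15.999 = 497.007 g/mol.
Mass of Fe per formula unit: 2.19 × 55.845 = 122.301 g.
Weight fraction Fe = 122.301 / 497.007 = 0.2461.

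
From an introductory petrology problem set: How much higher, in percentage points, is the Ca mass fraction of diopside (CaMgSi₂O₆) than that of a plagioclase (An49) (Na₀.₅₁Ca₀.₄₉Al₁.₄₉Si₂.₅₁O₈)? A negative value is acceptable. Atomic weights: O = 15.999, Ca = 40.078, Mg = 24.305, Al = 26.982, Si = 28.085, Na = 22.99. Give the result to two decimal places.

11.24 percentage points

Ca in CaMgSi₂O₆: molar mass 216.547 g/mol; 1×40.078 = 40.078 g → 18.51 wt%.
Ca in Na₀.₅₁Ca₀.₄₉Al₁.₄₉Si₂.₅₁O₈: molar mass 270.052 g/mol; 0.49×40.078 = 19.638 g → 7.27 wt%.
Difference = 18.51 − 7.27 = 11.24 percentage points.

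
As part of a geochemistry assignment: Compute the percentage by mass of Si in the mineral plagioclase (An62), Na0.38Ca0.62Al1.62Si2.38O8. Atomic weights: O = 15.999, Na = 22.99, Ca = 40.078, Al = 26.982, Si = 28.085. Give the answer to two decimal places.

Molar mass of Na0.38Ca0.62Al1.62Si2.38O8: 0.38*22.99 + 0.62*40.078 + 1.62*26.982 + 2.38*28.085 + 8*15.999 = 272.130 g/mol.
Mass of Si per formula unit: 2.38 × 28.085 = 66.842 g.
Weight fraction Si = 66.842 / 272.130 = 0.2456.

24.56 weight percent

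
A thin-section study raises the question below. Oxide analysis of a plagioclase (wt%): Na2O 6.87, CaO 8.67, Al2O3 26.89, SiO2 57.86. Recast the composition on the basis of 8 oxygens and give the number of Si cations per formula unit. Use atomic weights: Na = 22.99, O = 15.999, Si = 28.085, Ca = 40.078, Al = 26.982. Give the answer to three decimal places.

2.583 Si apfu

Na2O: 6.87/61.979 = 0.11084 mol → 0.22168 mol Na, 0.11084 mol O.
CaO: 8.67/56.077 = 0.15461 mol → 0.15461 mol Ca, 0.15461 mol O.
Al2O3: 26.89/101.961 = 0.26373 mol → 0.52746 mol Al, 0.79119 mol O.
SiO2: 57.86/60.083 = 0.96300 mol → 0.96300 mol Si, 1.92600 mol O.
Total oxygen = 2.98264 mol. Normalization factor = 8/2.98264 = 2.68219.
Si per 8 O = 0.96300 × 2.68219 = 2.583.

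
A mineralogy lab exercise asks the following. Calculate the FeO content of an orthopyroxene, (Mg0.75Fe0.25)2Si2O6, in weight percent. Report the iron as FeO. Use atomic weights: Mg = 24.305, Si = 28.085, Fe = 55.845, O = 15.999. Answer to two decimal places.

Formula mass = 216.544 g/mol.
0.50 Fe → 0.5000 mol FeO per formula unit; M(FeO) = 71.844, so FeO mass = 35.922 g.
35.922/216.544 × 100 = 16.59 wt%.

16.59 wt%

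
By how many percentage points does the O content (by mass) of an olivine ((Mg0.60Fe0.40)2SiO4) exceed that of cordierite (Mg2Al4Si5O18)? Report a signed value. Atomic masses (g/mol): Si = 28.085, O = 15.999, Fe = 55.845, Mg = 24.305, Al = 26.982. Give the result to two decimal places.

M((Mg0.60Fe0.40)2SiO4) = 165.923 g/mol, so wt% O = 63.996/165.923 × 100 = 38.57%.
M(Mg2Al4Si5O18) = 584.945 g/mol, so wt% O = 287.982/584.945 × 100 = 49.23%.
38.57 − 49.23 = -10.66 pp.

-10.66 percentage points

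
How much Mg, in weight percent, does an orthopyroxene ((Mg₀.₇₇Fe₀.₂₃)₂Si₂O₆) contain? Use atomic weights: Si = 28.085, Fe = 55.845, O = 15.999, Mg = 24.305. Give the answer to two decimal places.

17.39 weight percent

Formula mass = 1.54*24.305 + 0.46*55.845 + 2*28.085 + 6*15.999 = 215.282 g/mol, of which 37.430 g is Mg.
So Mg makes up 37.430/215.282 = 0.1739 of the mass, i.e. 17.39%.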